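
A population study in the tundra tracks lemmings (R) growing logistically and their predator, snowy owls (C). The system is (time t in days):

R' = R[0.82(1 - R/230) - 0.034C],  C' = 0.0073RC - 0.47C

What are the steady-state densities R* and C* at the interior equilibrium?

R* ≈ 64.4, C* ≈ 17.4

From dC/dt = 0 with C > 0: 0.0073R* = 0.47, so R* = 64.4.
Substitute into dR/dt = 0: 0.82(1 - 64.4/230) = 0.034C*.
The bracket is 0.72, giving C* = 0.59/0.034 = 17.4.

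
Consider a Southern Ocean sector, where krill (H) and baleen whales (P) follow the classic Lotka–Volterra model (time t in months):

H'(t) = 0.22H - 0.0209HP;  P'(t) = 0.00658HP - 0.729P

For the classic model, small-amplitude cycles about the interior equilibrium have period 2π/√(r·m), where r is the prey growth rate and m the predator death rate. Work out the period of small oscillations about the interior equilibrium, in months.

Here r = 0.22 and m = 0.729, so r·m = 0.16.
ω = √0.16 = 0.4 per month, hence T = 2π/ω ≈ 15.7 months.

T ≈ 15.7 months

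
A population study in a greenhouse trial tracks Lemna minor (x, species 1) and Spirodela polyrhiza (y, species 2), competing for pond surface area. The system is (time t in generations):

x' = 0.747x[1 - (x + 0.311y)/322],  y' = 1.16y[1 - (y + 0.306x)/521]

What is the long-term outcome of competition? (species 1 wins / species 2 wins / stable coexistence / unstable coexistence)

stable coexistence

Compare the nullcline intercepts: K1/α12 = 322/0.311 = 1040 > K2 = 521; K2/α21 = 521/0.306 = 1700 > K1 = 322.
Since both inequalities hold, each species can invade when rare, so the interior equilibrium is stable.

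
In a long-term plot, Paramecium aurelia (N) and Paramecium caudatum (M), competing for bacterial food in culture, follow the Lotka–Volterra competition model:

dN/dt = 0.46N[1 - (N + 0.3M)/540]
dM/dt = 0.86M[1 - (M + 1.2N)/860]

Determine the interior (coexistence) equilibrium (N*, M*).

Setting both brackets to zero gives the nullclines N + 0.3M = 540 and 1.2N + M = 860.
Substituting M = 860 - 1.2N into the first: N(1 - 0.3·1.2) = 540 - 0.3·860.
So N* = 282/0.64 = 441, and then M* = 860 - 1.2·441 = 331.

N* ≈ 441, M* ≈ 331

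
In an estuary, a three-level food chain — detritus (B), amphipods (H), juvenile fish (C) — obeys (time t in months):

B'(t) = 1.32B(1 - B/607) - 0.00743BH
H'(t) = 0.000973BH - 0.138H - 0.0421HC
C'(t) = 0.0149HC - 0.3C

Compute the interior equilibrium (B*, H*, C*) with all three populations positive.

From dC/dt = 0: 0.0149H* = 0.3, so H* = 20.1.
From dB/dt = 0: 1.32(1 - B*/607) = 0.00743·20.1, giving B* = 607·(1 - 0.113) = 538.
From dH/dt = 0: 0.000973·538 - 0.138 = 0.0421C*, so C* = 0.386/0.0421 = 9.16.

B* ≈ 538, H* ≈ 20.1, C* ≈ 9.16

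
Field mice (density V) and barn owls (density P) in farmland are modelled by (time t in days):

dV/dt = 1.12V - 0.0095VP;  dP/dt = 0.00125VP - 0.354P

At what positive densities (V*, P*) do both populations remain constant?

V* ≈ 283, P* ≈ 118

Set dP/dt = 0 with P > 0: 0.00125V - 0.354 = 0, so V* = 0.354/0.00125 = 283.
Set dV/dt = 0 with V > 0: 1.12 - 0.0095P = 0, so P* = 1.12/0.0095 = 118.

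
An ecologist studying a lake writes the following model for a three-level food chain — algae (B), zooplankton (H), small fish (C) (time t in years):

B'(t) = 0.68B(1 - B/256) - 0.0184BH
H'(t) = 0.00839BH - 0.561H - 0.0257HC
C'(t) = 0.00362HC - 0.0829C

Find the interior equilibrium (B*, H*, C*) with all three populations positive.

From dC/dt = 0: 0.00362H* = 0.0829, so H* = 22.9.
From dB/dt = 0: 0.68(1 - B*/256) = 0.0184·22.9, giving B* = 256·(1 - 0.62) = 97.4.
From dH/dt = 0: 0.00839·97.4 - 0.561 = 0.0257C*, so C* = 0.256/0.0257 = 9.96.

B* ≈ 97.4, H* ≈ 22.9, C* ≈ 9.96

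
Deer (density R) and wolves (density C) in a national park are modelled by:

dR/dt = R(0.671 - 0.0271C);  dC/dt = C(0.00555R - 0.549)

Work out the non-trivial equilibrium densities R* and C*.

Set dC/dt = 0 with C > 0: 0.00555R - 0.549 = 0, so R* = 0.549/0.00555 = 98.9.
Set dR/dt = 0 with R > 0: 0.671 - 0.0271C = 0, so C* = 0.671/0.0271 = 24.8.

R* ≈ 98.9, C* ≈ 24.8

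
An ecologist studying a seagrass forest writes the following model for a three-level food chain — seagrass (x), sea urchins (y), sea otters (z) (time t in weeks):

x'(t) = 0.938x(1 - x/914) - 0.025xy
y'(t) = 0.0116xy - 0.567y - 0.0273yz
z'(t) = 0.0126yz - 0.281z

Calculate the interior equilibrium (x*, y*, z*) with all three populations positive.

From dz/dt = 0: 0.0126y* = 0.281, so y* = 22.3.
From dx/dt = 0: 0.938(1 - x*/914) = 0.025·22.3, giving x* = 914·(1 - 0.594) = 371.
From dy/dt = 0: 0.0116·371 - 0.567 = 0.0273z*, so z* = 3.73/0.0273 = 137.

x* ≈ 371, y* ≈ 22.3, z* ≈ 137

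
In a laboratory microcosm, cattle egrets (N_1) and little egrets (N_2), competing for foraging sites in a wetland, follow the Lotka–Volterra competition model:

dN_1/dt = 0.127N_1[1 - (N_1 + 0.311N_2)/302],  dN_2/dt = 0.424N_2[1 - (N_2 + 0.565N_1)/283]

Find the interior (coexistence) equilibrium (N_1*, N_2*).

Setting both brackets to zero gives the nullclines N_1 + 0.311N_2 = 302 and 0.565N_1 + N_2 = 283.
Substituting N_2 = 283 - 0.565N_1 into the first: N_1(1 - 0.311·0.565) = 302 - 0.311·283.
So N_1* = 214/0.824 = 260, and then N_2* = 283 - 0.565·260 = 136.

N_1* ≈ 260, N_2* ≈ 136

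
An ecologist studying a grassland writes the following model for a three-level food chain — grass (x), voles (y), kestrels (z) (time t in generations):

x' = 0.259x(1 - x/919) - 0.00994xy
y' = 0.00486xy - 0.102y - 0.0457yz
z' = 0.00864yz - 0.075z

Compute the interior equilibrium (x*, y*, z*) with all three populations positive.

From dz/dt = 0: 0.00864y* = 0.075, so y* = 8.68.
From dx/dt = 0: 0.259(1 - x*/919) = 0.00994·8.68, giving x* = 919·(1 - 0.333) = 613.
From dy/dt = 0: 0.00486·613 - 0.102 = 0.0457z*, so z* = 2.88/0.0457 = 62.9.

x* ≈ 613, y* ≈ 8.68, z* ≈ 62.9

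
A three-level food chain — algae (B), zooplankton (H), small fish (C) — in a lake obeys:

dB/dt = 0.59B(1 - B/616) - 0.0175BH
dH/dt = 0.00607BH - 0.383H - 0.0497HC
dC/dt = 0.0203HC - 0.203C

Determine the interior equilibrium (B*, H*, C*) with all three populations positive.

From dC/dt = 0: 0.0203H* = 0.203, so H* = 10.
From dB/dt = 0: 0.59(1 - B*/616) = 0.0175·10, giving B* = 616·(1 - 0.297) = 433.
From dH/dt = 0: 0.00607·433 - 0.383 = 0.0497C*, so C* = 2.25/0.0497 = 45.2.

B* ≈ 433, H* ≈ 10, C* ≈ 45.2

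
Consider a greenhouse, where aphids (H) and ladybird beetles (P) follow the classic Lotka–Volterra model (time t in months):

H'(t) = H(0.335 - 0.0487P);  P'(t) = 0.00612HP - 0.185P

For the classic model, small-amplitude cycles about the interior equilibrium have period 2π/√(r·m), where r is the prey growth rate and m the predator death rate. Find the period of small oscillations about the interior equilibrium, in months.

T ≈ 25.2 months

Here r = 0.335 and m = 0.185, so r·m = 0.062.
ω = √0.062 = 0.249 per month, hence T = 2π/ω ≈ 25.2 months.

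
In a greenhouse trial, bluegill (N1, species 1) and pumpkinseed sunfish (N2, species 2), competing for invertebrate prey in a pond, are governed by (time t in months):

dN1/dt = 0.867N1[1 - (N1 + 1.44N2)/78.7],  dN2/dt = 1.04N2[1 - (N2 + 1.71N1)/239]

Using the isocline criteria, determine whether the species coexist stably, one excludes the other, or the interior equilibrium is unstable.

species 2 excludes species 1

Compare the nullcline intercepts: K1/α12 = 78.7/1.44 = 54.7 < K2 = 239; K2/α21 = 239/1.71 = 140 > K1 = 78.7.
Since the inequalities point opposite ways, species 2 can invade but species 1 cannot.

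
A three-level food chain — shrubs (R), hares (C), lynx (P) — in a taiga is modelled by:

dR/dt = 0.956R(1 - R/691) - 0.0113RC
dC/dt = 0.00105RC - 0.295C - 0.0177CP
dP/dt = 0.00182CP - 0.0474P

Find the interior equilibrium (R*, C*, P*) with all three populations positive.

R* ≈ 478, C* ≈ 26, P* ≈ 11.7

From dP/dt = 0: 0.00182C* = 0.0474, so C* = 26.
From dR/dt = 0: 0.956(1 - R*/691) = 0.0113·26, giving R* = 691·(1 - 0.308) = 478.
From dC/dt = 0: 0.00105·478 - 0.295 = 0.0177P*, so P* = 0.207/0.0177 = 11.7.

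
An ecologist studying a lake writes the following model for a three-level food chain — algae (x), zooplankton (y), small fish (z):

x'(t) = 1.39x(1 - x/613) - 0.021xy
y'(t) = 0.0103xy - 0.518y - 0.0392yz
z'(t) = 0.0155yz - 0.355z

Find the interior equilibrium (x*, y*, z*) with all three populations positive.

From dz/dt = 0: 0.0155y* = 0.355, so y* = 22.9.
From dx/dt = 0: 1.39(1 - x*/613) = 0.021·22.9, giving x* = 613·(1 - 0.346) = 401.
From dy/dt = 0: 0.0103·401 - 0.518 = 0.0392z*, so z* = 3.61/0.0392 = 92.1.

x* ≈ 401, y* ≈ 22.9, z* ≈ 92.1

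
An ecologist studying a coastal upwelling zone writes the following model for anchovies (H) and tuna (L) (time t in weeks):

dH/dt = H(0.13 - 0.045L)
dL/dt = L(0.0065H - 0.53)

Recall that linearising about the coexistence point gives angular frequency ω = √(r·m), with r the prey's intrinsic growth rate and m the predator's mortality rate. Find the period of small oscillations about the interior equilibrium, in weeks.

T ≈ 23.9 weeks

Here r = 0.13 and m = 0.53, so r·m = 0.0689.
ω = √0.0689 = 0.262 per week, hence T = 2π/ω ≈ 23.9 weeks.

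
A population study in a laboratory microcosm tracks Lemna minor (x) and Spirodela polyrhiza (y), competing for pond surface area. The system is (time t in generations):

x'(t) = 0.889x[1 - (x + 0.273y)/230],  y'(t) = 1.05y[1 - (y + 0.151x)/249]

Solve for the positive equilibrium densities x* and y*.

Setting both brackets to zero gives the nullclines x + 0.273y = 230 and 0.151x + y = 249.
Substituting y = 249 - 0.151x into the first: x(1 - 0.273·0.151) = 230 - 0.273·249.
So x* = 162/0.959 = 169, and then y* = 249 - 0.151·169 = 223.

x* ≈ 169, y* ≈ 223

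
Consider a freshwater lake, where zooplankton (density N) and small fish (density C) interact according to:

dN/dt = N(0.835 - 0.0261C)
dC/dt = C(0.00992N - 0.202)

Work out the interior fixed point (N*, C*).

Set dC/dt = 0 with C > 0: 0.00992N - 0.202 = 0, so N* = 0.202/0.00992 = 20.4.
Set dN/dt = 0 with N > 0: 0.835 - 0.0261C = 0, so C* = 0.835/0.0261 = 32.

N* ≈ 20.4, C* ≈ 32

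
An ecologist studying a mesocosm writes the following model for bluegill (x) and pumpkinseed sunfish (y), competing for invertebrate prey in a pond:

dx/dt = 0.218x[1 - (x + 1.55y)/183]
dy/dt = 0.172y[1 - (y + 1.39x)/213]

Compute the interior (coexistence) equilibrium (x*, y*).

x* ≈ 127, y* ≈ 35.8

Setting both brackets to zero gives the nullclines x + 1.55y = 183 and 1.39x + y = 213.
Substituting y = 213 - 1.39x into the first: x(1 - 1.55·1.39) = 183 - 1.55·213.
So x* = -147/-1.15 = 127, and then y* = 213 - 1.39·127 = 35.8.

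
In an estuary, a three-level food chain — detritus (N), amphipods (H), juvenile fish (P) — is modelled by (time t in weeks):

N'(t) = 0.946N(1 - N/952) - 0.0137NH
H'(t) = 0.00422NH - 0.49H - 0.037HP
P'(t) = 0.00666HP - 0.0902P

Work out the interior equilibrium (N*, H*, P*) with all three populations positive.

From dP/dt = 0: 0.00666H* = 0.0902, so H* = 13.5.
From dN/dt = 0: 0.946(1 - N*/952) = 0.0137·13.5, giving N* = 952·(1 - 0.196) = 765.
From dH/dt = 0: 0.00422·765 - 0.49 = 0.037P*, so P* = 2.74/0.037 = 74.

N* ≈ 765, H* ≈ 13.5, P* ≈ 74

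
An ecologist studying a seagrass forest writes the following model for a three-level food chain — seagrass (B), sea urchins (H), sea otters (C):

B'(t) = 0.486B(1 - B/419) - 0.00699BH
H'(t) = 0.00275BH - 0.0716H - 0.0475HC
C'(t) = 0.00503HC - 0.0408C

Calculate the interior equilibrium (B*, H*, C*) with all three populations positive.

From dC/dt = 0: 0.00503H* = 0.0408, so H* = 8.11.
From dB/dt = 0: 0.486(1 - B*/419) = 0.00699·8.11, giving B* = 419·(1 - 0.117) = 370.
From dH/dt = 0: 0.00275·370 - 0.0716 = 0.0475C*, so C* = 0.946/0.0475 = 19.9.

B* ≈ 370, H* ≈ 8.11, C* ≈ 19.9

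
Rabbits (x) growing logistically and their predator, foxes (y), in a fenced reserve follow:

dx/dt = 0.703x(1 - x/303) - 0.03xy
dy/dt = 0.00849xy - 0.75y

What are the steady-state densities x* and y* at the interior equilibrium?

From dy/dt = 0 with y > 0: 0.00849x* = 0.75, so x* = 88.3.
Substitute into dx/dt = 0: 0.703(1 - 88.3/303) = 0.03y*.
The bracket is 0.708, giving y* = 0.498/0.03 = 16.6.

x* ≈ 88.3, y* ≈ 16.6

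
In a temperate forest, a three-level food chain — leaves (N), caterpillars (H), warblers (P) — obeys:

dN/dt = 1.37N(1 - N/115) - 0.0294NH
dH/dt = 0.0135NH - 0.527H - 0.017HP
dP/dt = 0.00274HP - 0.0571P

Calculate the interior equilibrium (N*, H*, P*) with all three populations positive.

N* ≈ 63.6, H* ≈ 20.8, P* ≈ 19.5

From dP/dt = 0: 0.00274H* = 0.0571, so H* = 20.8.
From dN/dt = 0: 1.37(1 - N*/115) = 0.0294·20.8, giving N* = 115·(1 - 0.447) = 63.6.
From dH/dt = 0: 0.0135·63.6 - 0.527 = 0.017P*, so P* = 0.331/0.017 = 19.5.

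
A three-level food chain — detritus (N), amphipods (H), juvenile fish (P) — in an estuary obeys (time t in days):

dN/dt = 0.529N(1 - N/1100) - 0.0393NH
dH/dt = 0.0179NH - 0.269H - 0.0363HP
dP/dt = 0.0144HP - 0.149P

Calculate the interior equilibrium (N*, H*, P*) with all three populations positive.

From dP/dt = 0: 0.0144H* = 0.149, so H* = 10.3.
From dN/dt = 0: 0.529(1 - N*/1100) = 0.0393·10.3, giving N* = 1100·(1 - 0.769) = 254.
From dH/dt = 0: 0.0179·254 - 0.269 = 0.0363P*, so P* = 4.29/0.0363 = 118.

N* ≈ 254, H* ≈ 10.3, P* ≈ 118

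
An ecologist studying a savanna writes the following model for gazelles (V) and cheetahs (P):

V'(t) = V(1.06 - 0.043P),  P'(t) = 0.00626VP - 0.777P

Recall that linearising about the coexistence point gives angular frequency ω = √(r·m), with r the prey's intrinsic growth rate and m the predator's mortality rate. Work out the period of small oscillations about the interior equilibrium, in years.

Here r = 1.06 and m = 0.777, so r·m = 0.824.
ω = √0.824 = 0.908 per year, hence T = 2π/ω ≈ 6.92 years.

T ≈ 6.92 years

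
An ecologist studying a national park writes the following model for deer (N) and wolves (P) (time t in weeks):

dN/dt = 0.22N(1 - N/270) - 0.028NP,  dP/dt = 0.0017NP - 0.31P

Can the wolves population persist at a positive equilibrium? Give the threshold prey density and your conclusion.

The predator equation gives dP/dt > 0 only when N > 0.31/0.0017 = 182.
Without the predator, N → K = 270. Since 270 > 182, the predator can invade and persist.

Threshold N = 182; K > 182, so yes, the predator persists.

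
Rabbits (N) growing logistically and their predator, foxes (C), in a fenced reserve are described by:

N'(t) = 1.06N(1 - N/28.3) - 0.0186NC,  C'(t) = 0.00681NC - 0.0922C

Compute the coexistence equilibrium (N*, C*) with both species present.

N* ≈ 13.5, C* ≈ 29.7

From dC/dt = 0 with C > 0: 0.00681N* = 0.0922, so N* = 13.5.
Substitute into dN/dt = 0: 1.06(1 - 13.5/28.3) = 0.0186C*.
The bracket is 0.522, giving C* = 0.553/0.0186 = 29.7.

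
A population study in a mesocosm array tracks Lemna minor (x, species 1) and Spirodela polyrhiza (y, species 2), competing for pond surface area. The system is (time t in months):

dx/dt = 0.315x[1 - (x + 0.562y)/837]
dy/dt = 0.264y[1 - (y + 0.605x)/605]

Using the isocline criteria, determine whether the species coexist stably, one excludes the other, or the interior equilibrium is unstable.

Compare the nullcline intercepts: K1/α12 = 837/0.562 = 1490 > K2 = 605; K2/α21 = 605/0.605 = 1000 > K1 = 837.
Since both inequalities hold, each species can invade when rare, so the interior equilibrium is stable.

stable coexistence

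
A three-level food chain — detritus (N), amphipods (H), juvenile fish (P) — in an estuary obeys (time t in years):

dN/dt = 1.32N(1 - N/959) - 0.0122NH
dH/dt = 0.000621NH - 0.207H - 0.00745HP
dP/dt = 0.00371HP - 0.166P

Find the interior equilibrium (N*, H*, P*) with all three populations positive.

From dP/dt = 0: 0.00371H* = 0.166, so H* = 44.7.
From dN/dt = 0: 1.32(1 - N*/959) = 0.0122·44.7, giving N* = 959·(1 - 0.414) = 562.
From dH/dt = 0: 0.000621·562 - 0.207 = 0.00745P*, so P* = 0.142/0.00745 = 19.1.

N* ≈ 562, H* ≈ 44.7, P* ≈ 19.1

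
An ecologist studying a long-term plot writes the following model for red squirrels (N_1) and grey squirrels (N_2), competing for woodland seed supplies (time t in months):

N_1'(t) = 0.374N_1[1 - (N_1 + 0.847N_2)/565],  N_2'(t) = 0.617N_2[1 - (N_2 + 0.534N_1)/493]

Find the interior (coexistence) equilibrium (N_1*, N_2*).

Setting both brackets to zero gives the nullclines N_1 + 0.847N_2 = 565 and 0.534N_1 + N_2 = 493.
Substituting N_2 = 493 - 0.534N_1 into the first: N_1(1 - 0.847·0.534) = 565 - 0.847·493.
So N_1* = 147/0.548 = 269, and then N_2* = 493 - 0.534·269 = 349.

N_1* ≈ 269, N_2* ≈ 349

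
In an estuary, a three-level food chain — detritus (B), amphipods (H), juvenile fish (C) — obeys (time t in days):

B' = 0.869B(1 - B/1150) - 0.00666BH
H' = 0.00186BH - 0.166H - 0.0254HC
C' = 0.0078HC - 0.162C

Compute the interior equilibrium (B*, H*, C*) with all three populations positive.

From dC/dt = 0: 0.0078H* = 0.162, so H* = 20.8.
From dB/dt = 0: 0.869(1 - B*/1150) = 0.00666·20.8, giving B* = 1150·(1 - 0.159) = 967.
From dH/dt = 0: 0.00186·967 - 0.166 = 0.0254C*, so C* = 1.63/0.0254 = 64.3.

B* ≈ 967, H* ≈ 20.8, C* ≈ 64.3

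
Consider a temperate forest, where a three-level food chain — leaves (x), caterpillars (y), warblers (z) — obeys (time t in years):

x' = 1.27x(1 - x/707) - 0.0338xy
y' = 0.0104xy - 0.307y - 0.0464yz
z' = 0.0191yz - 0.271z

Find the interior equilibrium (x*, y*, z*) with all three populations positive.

From dz/dt = 0: 0.0191y* = 0.271, so y* = 14.2.
From dx/dt = 0: 1.27(1 - x*/707) = 0.0338·14.2, giving x* = 707·(1 - 0.378) = 440.
From dy/dt = 0: 0.0104·440 - 0.307 = 0.0464z*, so z* = 4.27/0.0464 = 92.

x* ≈ 440, y* ≈ 14.2, z* ≈ 92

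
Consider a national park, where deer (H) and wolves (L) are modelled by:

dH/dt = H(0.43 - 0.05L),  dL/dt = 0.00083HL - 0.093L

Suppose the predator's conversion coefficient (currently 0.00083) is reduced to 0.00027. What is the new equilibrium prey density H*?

H* ≈ 344

At the interior fixed point, setting dL/dt = 0 with L > 0 fixes H* = (predator death rate)/(HL coefficient) — independent of the other coefficients.
With the change, H* = 0.093/0.00027 = 344; it rises from 112.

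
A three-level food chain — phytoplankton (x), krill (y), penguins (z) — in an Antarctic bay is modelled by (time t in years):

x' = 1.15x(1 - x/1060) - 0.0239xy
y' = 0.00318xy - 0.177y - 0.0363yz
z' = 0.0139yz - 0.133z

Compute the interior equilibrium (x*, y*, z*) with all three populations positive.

x* ≈ 849, y* ≈ 9.57, z* ≈ 69.5

From dz/dt = 0: 0.0139y* = 0.133, so y* = 9.57.
From dx/dt = 0: 1.15(1 - x*/1060) = 0.0239·9.57, giving x* = 1060·(1 - 0.199) = 849.
From dy/dt = 0: 0.00318·849 - 0.177 = 0.0363z*, so z* = 2.52/0.0363 = 69.5.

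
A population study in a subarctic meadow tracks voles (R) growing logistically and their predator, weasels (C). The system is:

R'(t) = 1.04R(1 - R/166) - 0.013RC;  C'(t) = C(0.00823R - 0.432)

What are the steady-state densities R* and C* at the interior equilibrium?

R* ≈ 52.5, C* ≈ 54.7

From dC/dt = 0 with C > 0: 0.00823R* = 0.432, so R* = 52.5.
Substitute into dR/dt = 0: 1.04(1 - 52.5/166) = 0.013C*.
The bracket is 0.684, giving C* = 0.711/0.013 = 54.7.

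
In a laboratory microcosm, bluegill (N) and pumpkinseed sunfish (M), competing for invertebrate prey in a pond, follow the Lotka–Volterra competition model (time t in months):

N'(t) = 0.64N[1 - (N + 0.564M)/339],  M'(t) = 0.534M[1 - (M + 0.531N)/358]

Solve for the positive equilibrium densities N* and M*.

Setting both brackets to zero gives the nullclines N + 0.564M = 339 and 0.531N + M = 358.
Substituting M = 358 - 0.531N into the first: N(1 - 0.564·0.531) = 339 - 0.564·358.
So N* = 137/0.701 = 196, and then M* = 358 - 0.531·196 = 254.

N* ≈ 196, M* ≈ 254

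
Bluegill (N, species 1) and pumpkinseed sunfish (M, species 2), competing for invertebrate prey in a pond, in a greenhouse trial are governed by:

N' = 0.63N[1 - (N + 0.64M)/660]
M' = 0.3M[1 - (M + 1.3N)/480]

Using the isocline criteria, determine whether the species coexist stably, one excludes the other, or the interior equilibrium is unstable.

Compare the nullcline intercepts: K1/α12 = 660/0.64 = 1030 > K2 = 480; K2/α21 = 480/1.3 = 369 < K1 = 660.
Since the inequalities point opposite ways, species 1 can invade but species 2 cannot.

species 1 excludes species 2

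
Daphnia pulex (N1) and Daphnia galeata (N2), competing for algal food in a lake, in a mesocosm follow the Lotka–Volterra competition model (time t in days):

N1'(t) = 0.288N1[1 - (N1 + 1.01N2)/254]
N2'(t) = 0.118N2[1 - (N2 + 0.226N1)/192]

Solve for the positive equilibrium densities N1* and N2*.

N1* ≈ 77.9, N2* ≈ 174

Setting both brackets to zero gives the nullclines N1 + 1.01N2 = 254 and 0.226N1 + N2 = 192.
Substituting N2 = 192 - 0.226N1 into the first: N1(1 - 1.01·0.226) = 254 - 1.01·192.
So N1* = 60.1/0.772 = 77.9, and then N2* = 192 - 0.226·77.9 = 174.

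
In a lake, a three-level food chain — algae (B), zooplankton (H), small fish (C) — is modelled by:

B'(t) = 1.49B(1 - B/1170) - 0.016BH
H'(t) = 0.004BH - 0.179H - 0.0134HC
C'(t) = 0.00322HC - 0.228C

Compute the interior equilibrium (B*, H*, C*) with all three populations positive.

B* ≈ 280, H* ≈ 70.8, C* ≈ 70.3

From dC/dt = 0: 0.00322H* = 0.228, so H* = 70.8.
From dB/dt = 0: 1.49(1 - B*/1170) = 0.016·70.8, giving B* = 1170·(1 - 0.76) = 280.
From dH/dt = 0: 0.004·280 - 0.179 = 0.0134C*, so C* = 0.943/0.0134 = 70.3.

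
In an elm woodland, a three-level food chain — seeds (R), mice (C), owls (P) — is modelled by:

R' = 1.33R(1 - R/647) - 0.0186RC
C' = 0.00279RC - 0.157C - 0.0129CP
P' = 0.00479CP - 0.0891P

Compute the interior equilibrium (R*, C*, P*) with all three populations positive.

From dP/dt = 0: 0.00479C* = 0.0891, so C* = 18.6.
From dR/dt = 0: 1.33(1 - R*/647) = 0.0186·18.6, giving R* = 647·(1 - 0.26) = 479.
From dC/dt = 0: 0.00279·479 - 0.157 = 0.0129P*, so P* = 1.18/0.0129 = 91.4.

R* ≈ 479, C* ≈ 18.6, P* ≈ 91.4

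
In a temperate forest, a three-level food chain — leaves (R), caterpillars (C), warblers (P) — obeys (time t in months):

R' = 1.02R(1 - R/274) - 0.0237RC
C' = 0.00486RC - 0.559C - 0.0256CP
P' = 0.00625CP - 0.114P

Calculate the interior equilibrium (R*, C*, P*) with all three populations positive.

From dP/dt = 0: 0.00625C* = 0.114, so C* = 18.2.
From dR/dt = 0: 1.02(1 - R*/274) = 0.0237·18.2, giving R* = 274·(1 - 0.424) = 158.
From dC/dt = 0: 0.00486·158 - 0.559 = 0.0256P*, so P* = 0.208/0.0256 = 8.14.

R* ≈ 158, C* ≈ 18.2, P* ≈ 8.14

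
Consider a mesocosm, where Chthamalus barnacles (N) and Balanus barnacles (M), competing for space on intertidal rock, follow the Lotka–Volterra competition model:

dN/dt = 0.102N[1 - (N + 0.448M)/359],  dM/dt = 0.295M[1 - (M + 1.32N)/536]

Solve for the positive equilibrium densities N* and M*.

N* ≈ 291, M* ≈ 152

Setting both brackets to zero gives the nullclines N + 0.448M = 359 and 1.32N + M = 536.
Substituting M = 536 - 1.32N into the first: N(1 - 0.448·1.32) = 359 - 0.448·536.
So N* = 119/0.409 = 291, and then M* = 536 - 1.32·291 = 152.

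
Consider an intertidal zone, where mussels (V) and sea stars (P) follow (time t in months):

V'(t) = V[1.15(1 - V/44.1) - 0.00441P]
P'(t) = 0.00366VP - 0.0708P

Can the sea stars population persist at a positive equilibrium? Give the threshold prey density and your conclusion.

Threshold V = 19.3; K > 19.3, so yes, the predator persists.

The predator equation gives dP/dt > 0 only when V > 0.0708/0.00366 = 19.3.
Without the predator, V → K = 44.1. Since 44.1 > 19.3, the predator can invade and persist.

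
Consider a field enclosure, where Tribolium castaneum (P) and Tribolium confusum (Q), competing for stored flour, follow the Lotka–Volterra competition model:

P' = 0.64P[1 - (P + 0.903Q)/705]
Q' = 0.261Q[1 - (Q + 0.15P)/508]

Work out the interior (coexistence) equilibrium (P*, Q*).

P* ≈ 285, Q* ≈ 465

Setting both brackets to zero gives the nullclines P + 0.903Q = 705 and 0.15P + Q = 508.
Substituting Q = 508 - 0.15P into the first: P(1 - 0.903·0.15) = 705 - 0.903·508.
So P* = 246/0.865 = 285, and then Q* = 508 - 0.15·285 = 465.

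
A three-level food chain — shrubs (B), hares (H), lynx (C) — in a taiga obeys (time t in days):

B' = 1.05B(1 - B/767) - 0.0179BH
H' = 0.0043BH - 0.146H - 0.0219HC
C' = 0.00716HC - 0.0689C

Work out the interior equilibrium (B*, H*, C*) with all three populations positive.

B* ≈ 641, H* ≈ 9.62, C* ≈ 119

From dC/dt = 0: 0.00716H* = 0.0689, so H* = 9.62.
From dB/dt = 0: 1.05(1 - B*/767) = 0.0179·9.62, giving B* = 767·(1 - 0.164) = 641.
From dH/dt = 0: 0.0043·641 - 0.146 = 0.0219C*, so C* = 2.61/0.0219 = 119.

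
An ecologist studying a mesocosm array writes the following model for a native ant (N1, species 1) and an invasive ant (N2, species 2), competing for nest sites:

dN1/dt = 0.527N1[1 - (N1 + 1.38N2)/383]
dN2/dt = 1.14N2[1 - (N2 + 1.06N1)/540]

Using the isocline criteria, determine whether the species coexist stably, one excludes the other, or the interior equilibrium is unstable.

Compare the nullcline intercepts: K1/α12 = 383/1.38 = 278 < K2 = 540; K2/α21 = 540/1.06 = 509 > K1 = 383.
Since the inequalities point opposite ways, species 2 can invade but species 1 cannot.

species 2 excludes species 1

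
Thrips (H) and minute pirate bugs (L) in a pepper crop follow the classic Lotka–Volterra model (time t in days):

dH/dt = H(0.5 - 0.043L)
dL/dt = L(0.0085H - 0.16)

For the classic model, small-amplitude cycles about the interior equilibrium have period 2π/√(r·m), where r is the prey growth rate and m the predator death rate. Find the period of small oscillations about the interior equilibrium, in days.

Here r = 0.5 and m = 0.16, so r·m = 0.08.
ω = √0.08 = 0.283 per day, hence T = 2π/ω ≈ 22.2 days.

T ≈ 22.2 days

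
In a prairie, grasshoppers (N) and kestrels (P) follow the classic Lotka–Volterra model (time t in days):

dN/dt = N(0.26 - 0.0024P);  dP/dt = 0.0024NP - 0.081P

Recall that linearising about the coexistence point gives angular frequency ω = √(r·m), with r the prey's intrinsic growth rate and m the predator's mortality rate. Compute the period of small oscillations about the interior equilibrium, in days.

Here r = 0.26 and m = 0.081, so r·m = 0.0211.
ω = √0.0211 = 0.145 per day, hence T = 2π/ω ≈ 43.3 days.

T ≈ 43.3 days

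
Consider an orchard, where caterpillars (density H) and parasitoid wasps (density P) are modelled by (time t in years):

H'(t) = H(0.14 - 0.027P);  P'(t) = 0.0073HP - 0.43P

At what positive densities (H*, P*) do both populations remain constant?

H* ≈ 58.9, P* ≈ 5.19

Set dP/dt = 0 with P > 0: 0.0073H - 0.43 = 0, so H* = 0.43/0.0073 = 58.9.
Set dH/dt = 0 with H > 0: 0.14 - 0.027P = 0, so P* = 0.14/0.027 = 5.19.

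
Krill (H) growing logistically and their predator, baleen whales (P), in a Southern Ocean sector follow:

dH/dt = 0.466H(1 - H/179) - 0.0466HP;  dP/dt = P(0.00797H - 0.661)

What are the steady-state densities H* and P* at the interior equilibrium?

From dP/dt = 0 with P > 0: 0.00797H* = 0.661, so H* = 82.9.
Substitute into dH/dt = 0: 0.466(1 - 82.9/179) = 0.0466P*.
The bracket is 0.537, giving P* = 0.25/0.0466 = 5.37.

H* ≈ 82.9, P* ≈ 5.37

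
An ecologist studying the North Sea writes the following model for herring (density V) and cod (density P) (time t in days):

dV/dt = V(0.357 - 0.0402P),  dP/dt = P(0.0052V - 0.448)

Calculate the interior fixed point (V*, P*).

V* ≈ 86.2, P* ≈ 8.88

Set dP/dt = 0 with P > 0: 0.0052V - 0.448 = 0, so V* = 0.448/0.0052 = 86.2.
Set dV/dt = 0 with V > 0: 0.357 - 0.0402P = 0, so P* = 0.357/0.0402 = 8.88.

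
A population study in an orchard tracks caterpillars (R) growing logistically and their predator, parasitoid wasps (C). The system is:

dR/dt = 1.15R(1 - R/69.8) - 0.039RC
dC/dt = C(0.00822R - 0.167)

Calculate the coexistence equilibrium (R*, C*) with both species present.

From dC/dt = 0 with C > 0: 0.00822R* = 0.167, so R* = 20.3.
Substitute into dR/dt = 0: 1.15(1 - 20.3/69.8) = 0.039C*.
The bracket is 0.709, giving C* = 0.815/0.039 = 20.9.

R* ≈ 20.3, C* ≈ 20.9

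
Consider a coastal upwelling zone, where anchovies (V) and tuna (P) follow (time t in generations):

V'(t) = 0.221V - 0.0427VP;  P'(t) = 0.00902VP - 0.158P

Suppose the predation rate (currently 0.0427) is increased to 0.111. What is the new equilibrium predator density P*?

P* ≈ 1.99

At the interior fixed point, setting dV/dt = 0 with V > 0 fixes P* = (prey growth rate)/(VP coefficient) — independent of the other coefficients.
With the change, P* = 0.221/0.111 = 1.99; it falls from 5.18.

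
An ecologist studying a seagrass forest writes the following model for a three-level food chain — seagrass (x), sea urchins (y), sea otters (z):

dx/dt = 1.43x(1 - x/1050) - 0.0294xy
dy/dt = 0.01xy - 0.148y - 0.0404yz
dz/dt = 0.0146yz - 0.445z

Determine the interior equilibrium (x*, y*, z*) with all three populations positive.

x* ≈ 392, y* ≈ 30.5, z* ≈ 93.4

From dz/dt = 0: 0.0146y* = 0.445, so y* = 30.5.
From dx/dt = 0: 1.43(1 - x*/1050) = 0.0294·30.5, giving x* = 1050·(1 - 0.627) = 392.
From dy/dt = 0: 0.01·392 - 0.148 = 0.0404z*, so z* = 3.77/0.0404 = 93.4.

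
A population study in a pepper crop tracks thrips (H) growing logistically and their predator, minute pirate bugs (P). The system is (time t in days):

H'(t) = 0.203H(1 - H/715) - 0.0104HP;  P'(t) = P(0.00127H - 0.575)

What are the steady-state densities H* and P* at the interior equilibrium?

H* ≈ 453, P* ≈ 7.16

From dP/dt = 0 with P > 0: 0.00127H* = 0.575, so H* = 453.
Substitute into dH/dt = 0: 0.203(1 - 453/715) = 0.0104P*.
The bracket is 0.367, giving P* = 0.0745/0.0104 = 7.16.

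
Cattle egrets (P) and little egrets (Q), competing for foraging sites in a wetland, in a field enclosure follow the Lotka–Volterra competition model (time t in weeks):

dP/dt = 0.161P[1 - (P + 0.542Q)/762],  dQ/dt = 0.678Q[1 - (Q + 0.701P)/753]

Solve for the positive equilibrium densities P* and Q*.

Setting both brackets to zero gives the nullclines P + 0.542Q = 762 and 0.701P + Q = 753.
Substituting Q = 753 - 0.701P into the first: P(1 - 0.542·0.701) = 762 - 0.542·753.
So P* = 354/0.62 = 571, and then Q* = 753 - 0.701·571 = 353.

P* ≈ 571, Q* ≈ 353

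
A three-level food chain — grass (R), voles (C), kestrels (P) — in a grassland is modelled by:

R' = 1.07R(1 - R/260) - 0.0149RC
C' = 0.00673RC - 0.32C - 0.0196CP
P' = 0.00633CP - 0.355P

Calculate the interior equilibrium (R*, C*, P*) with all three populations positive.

R* ≈ 57, C* ≈ 56.1, P* ≈ 3.23

From dP/dt = 0: 0.00633C* = 0.355, so C* = 56.1.
From dR/dt = 0: 1.07(1 - R*/260) = 0.0149·56.1, giving R* = 260·(1 - 0.781) = 57.
From dC/dt = 0: 0.00673·57 - 0.32 = 0.0196P*, so P* = 0.0633/0.0196 = 3.23.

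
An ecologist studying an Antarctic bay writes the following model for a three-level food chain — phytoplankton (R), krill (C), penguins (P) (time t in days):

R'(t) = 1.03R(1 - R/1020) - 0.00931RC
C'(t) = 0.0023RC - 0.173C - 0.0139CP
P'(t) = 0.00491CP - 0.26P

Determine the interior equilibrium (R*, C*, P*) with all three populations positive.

From dP/dt = 0: 0.00491C* = 0.26, so C* = 53.
From dR/dt = 0: 1.03(1 - R*/1020) = 0.00931·53, giving R* = 1020·(1 - 0.479) = 532.
From dC/dt = 0: 0.0023·532 - 0.173 = 0.0139P*, so P* = 1.05/0.0139 = 75.5.

R* ≈ 532, C* ≈ 53, P* ≈ 75.5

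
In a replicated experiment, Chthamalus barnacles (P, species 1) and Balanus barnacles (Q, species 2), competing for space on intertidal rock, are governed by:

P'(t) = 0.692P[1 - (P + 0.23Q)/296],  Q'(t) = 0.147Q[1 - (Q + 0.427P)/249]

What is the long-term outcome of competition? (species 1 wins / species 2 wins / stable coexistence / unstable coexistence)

Compare the nullcline intercepts: K1/α12 = 296/0.23 = 1290 > K2 = 249; K2/α21 = 249/0.427 = 583 > K1 = 296.
Since both inequalities hold, each species can invade when rare, so the interior equilibrium is stable.

stable coexistence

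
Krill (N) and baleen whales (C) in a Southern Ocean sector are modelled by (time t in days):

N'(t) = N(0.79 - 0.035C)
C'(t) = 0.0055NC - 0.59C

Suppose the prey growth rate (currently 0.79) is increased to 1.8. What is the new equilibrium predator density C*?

At the interior fixed point, setting dN/dt = 0 with N > 0 fixes C* = (prey growth rate)/(NC coefficient) — independent of the other coefficients.
With the change, C* = 1.8/0.035 = 51.4; it rises from 22.6.

C* ≈ 51.4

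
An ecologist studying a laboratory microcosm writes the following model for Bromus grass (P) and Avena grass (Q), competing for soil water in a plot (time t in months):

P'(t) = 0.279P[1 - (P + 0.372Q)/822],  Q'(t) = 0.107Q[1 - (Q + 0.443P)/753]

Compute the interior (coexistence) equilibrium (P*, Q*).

P* ≈ 649, Q* ≈ 466

Setting both brackets to zero gives the nullclines P + 0.372Q = 822 and 0.443P + Q = 753.
Substituting Q = 753 - 0.443P into the first: P(1 - 0.372·0.443) = 822 - 0.372·753.
So P* = 542/0.835 = 649, and then Q* = 753 - 0.443·649 = 466.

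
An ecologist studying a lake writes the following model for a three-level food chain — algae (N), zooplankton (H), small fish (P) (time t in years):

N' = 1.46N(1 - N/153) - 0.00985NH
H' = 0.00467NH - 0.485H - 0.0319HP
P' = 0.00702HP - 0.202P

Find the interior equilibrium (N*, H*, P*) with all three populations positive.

From dP/dt = 0: 0.00702H* = 0.202, so H* = 28.8.
From dN/dt = 0: 1.46(1 - N*/153) = 0.00985·28.8, giving N* = 153·(1 - 0.194) = 123.
From dH/dt = 0: 0.00467·123 - 0.485 = 0.0319P*, so P* = 0.0908/0.0319 = 2.85.

N* ≈ 123, H* ≈ 28.8, P* ≈ 2.85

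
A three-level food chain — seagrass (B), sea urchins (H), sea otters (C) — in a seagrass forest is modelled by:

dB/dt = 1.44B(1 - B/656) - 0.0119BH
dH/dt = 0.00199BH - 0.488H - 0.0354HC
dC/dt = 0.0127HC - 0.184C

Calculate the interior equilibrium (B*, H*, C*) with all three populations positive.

From dC/dt = 0: 0.0127H* = 0.184, so H* = 14.5.
From dB/dt = 0: 1.44(1 - B*/656) = 0.0119·14.5, giving B* = 656·(1 - 0.12) = 577.
From dH/dt = 0: 0.00199·577 - 0.488 = 0.0354C*, so C* = 0.661/0.0354 = 18.7.

B* ≈ 577, H* ≈ 14.5, C* ≈ 18.7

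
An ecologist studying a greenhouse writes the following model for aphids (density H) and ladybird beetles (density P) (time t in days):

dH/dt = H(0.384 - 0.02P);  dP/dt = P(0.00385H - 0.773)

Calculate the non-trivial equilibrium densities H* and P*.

Set dP/dt = 0 with P > 0: 0.00385H - 0.773 = 0, so H* = 0.773/0.00385 = 201.
Set dH/dt = 0 with H > 0: 0.384 - 0.02P = 0, so P* = 0.384/0.02 = 19.2.

H* ≈ 201, P* ≈ 19.2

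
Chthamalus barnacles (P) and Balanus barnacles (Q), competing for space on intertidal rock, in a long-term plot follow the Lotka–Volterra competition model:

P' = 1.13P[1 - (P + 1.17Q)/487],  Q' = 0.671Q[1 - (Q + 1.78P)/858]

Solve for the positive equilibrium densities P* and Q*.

P* ≈ 477, Q* ≈ 8.18

Setting both brackets to zero gives the nullclines P + 1.17Q = 487 and 1.78P + Q = 858.
Substituting Q = 858 - 1.78P into the first: P(1 - 1.17·1.78) = 487 - 1.17·858.
So P* = -517/-1.08 = 477, and then Q* = 858 - 1.78·477 = 8.18.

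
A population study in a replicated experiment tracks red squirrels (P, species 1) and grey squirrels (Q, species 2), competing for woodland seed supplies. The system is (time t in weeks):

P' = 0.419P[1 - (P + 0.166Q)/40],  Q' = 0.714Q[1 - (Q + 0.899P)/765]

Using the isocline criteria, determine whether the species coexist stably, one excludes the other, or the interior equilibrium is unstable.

species 2 excludes species 1

Compare the nullcline intercepts: K1/α12 = 40/0.166 = 241 < K2 = 765; K2/α21 = 765/0.899 = 851 > K1 = 40.
Since the inequalities point opposite ways, species 2 can invade but species 1 cannot.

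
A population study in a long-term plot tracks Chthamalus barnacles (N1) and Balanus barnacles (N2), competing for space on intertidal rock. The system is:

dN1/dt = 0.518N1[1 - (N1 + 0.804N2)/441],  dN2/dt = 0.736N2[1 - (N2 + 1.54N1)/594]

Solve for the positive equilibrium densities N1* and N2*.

Setting both brackets to zero gives the nullclines N1 + 0.804N2 = 441 and 1.54N1 + N2 = 594.
Substituting N2 = 594 - 1.54N1 into the first: N1(1 - 0.804·1.54) = 441 - 0.804·594.
So N1* = -36.6/-0.238 = 154, and then N2* = 594 - 1.54·154 = 357.

N1* ≈ 154, N2* ≈ 357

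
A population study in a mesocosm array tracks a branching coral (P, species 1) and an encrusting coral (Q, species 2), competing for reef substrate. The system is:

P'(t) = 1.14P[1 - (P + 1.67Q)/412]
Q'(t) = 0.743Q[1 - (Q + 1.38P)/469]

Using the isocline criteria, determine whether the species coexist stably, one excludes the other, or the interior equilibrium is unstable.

unstable coexistence (outcome depends on initial conditions)

Compare the nullcline intercepts: K1/α12 = 412/1.67 = 247 < K2 = 469; K2/α21 = 469/1.38 = 340 < K1 = 412.
Since both are reversed, neither can invade when rare; the interior point is a saddle.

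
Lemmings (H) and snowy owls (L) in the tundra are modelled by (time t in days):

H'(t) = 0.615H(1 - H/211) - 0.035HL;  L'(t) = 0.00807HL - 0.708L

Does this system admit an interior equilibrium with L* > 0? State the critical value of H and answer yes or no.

The predator equation gives dL/dt > 0 only when H > 0.708/0.00807 = 87.7.
Without the predator, H → K = 211. Since 211 > 87.7, the predator can invade and persist.

Threshold H = 87.7; K > 87.7, so yes, the predator persists.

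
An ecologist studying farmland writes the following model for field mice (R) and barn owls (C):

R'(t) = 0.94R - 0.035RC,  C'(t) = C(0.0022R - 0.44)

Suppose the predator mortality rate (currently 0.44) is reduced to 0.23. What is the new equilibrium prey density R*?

R* ≈ 105

At the interior fixed point, setting dC/dt = 0 with C > 0 fixes R* = (predator death rate)/(RC coefficient) — independent of the other coefficients.
With the change, R* = 0.23/0.0022 = 105; it falls from 200.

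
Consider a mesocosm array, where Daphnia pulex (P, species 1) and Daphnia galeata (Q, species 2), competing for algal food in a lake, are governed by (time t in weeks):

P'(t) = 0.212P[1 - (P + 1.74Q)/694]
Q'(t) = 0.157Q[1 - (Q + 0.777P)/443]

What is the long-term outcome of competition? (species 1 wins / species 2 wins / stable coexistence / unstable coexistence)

Compare the nullcline intercepts: K1/α12 = 694/1.74 = 399 < K2 = 443; K2/α21 = 443/0.777 = 570 < K1 = 694.
Since both are reversed, neither can invade when rare; the interior point is a saddle.

unstable coexistence (outcome depends on initial conditions)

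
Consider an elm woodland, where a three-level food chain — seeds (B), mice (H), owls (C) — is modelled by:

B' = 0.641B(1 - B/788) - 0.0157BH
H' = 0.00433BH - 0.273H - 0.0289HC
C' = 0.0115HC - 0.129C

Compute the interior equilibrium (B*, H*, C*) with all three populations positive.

From dC/dt = 0: 0.0115H* = 0.129, so H* = 11.2.
From dB/dt = 0: 0.641(1 - B*/788) = 0.0157·11.2, giving B* = 788·(1 - 0.275) = 571.
From dH/dt = 0: 0.00433·571 - 0.273 = 0.0289C*, so C* = 2.2/0.0289 = 76.2.

B* ≈ 571, H* ≈ 11.2, C* ≈ 76.2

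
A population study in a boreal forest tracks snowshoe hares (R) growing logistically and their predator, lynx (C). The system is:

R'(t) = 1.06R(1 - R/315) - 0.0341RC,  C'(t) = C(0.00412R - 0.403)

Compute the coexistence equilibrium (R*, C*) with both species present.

From dC/dt = 0 with C > 0: 0.00412R* = 0.403, so R* = 97.8.
Substitute into dR/dt = 0: 1.06(1 - 97.8/315) = 0.0341C*.
The bracket is 0.689, giving C* = 0.731/0.0341 = 21.4.

R* ≈ 97.8, C* ≈ 21.4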